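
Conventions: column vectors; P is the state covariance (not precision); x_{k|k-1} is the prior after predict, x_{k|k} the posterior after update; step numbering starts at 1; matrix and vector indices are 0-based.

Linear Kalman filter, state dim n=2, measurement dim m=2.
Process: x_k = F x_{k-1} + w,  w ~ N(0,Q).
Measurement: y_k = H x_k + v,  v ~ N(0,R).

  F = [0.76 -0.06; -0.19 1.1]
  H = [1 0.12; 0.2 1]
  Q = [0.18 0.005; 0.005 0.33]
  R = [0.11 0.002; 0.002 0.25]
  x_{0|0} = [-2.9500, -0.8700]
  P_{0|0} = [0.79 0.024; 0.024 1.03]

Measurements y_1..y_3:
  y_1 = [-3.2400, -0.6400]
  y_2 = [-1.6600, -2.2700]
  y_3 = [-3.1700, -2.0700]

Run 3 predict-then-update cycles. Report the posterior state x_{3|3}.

x_post = [-2.4267, -1.4351]

step 1: x^-=[-2.1898, -0.3965]  P^-=[0.6378 -0.1567; -0.1567 1.5948]  S=[0.7332 0.1605; 0.1605 1.8076]  K=[0.8646 -0.0929; -0.1448 0.8778]  nu=[-1.0026, 0.1945]  x^+=[-3.0747, -0.0806]  P^+=[0.0999 -0.0415; -0.0415 0.2274]
step 2: x^-=[-2.3320, 0.4956]  P^-=[0.2423 -0.0596; -0.0596 0.6262]  S=[0.3470 0.0646; 0.0646 0.8620]  K=[0.6897 -0.0646; -0.0890 0.7192]  nu=[0.6125, -2.2992]  x^+=[-1.7611, -1.2126]  P^+=[0.0794 -0.0306; -0.0306 0.1858]
step 3: x^-=[-1.2657, -0.9993]  P^-=[0.2293 -0.0447; -0.0447 0.5704]  S=[0.3368 0.0706; 0.0706 0.8117]  K=[0.6770 -0.0574; -0.0757 0.6983]  nu=[-1.7844, -0.8176]  x^+=[-2.4267, -1.4351]  P^+=[0.0778 -0.0286; -0.0286 0.1801]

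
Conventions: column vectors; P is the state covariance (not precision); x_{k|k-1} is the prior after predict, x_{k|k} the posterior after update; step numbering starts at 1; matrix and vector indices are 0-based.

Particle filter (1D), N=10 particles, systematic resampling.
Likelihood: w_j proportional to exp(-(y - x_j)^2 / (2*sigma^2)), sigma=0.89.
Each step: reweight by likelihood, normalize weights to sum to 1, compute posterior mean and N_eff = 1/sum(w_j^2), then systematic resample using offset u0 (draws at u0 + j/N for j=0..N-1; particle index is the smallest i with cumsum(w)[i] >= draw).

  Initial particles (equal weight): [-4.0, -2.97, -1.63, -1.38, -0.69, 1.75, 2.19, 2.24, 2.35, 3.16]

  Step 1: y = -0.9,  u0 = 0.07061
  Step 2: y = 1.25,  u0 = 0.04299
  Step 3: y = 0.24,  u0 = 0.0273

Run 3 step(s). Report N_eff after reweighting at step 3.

N_eff = 9.5556

step 1: w=[0.0009, 0.0254, 0.2708, 0.3277, 0.3686, 0.0045, 0.0009, 0.0008, 0.0005, 0.0000]  mean=-1.2140  Neff=3.1520  idx=[2, 2, 2, 3, 3, 3, 4, 4, 4, 4]
step 2: w=[0.0125, 0.0125, 0.0125, 0.0298, 0.0298, 0.0298, 0.2183, 0.2183, 0.2183, 0.2183]  mean=-0.7870  Neff=5.1630  idx=[3, 6, 6, 6, 7, 7, 8, 8, 9, 9]
step 3: w=[0.0353, 0.1072, 0.1072, 0.1072, 0.1072, 0.1072, 0.1072, 0.1072, 0.1072, 0.1072]  mean=-0.7144  Neff=9.5556  idx=[0, 1, 2, 3, 4, 5, 6, 7, 8, 9]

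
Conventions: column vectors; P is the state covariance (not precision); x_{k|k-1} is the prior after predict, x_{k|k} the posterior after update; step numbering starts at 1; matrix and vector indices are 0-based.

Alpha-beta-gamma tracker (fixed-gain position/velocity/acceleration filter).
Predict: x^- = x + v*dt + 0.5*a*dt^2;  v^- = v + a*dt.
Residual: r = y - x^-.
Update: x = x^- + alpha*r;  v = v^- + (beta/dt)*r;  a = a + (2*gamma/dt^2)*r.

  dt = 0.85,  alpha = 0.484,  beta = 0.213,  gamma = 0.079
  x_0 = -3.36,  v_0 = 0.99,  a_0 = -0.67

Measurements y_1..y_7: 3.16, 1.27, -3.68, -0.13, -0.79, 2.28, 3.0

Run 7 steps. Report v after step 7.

v_post = -0.5354

step 1: x_pred=-2.7605  r=5.9205  x^+=0.1050  v^+=1.9041  a^+=0.6247
step 2: x_pred=1.9492  r=-0.6792  x^+=1.6205  v^+=2.2649  a^+=0.4762
step 3: x_pred=3.7177  r=-7.3977  x^+=0.1372  v^+=0.8159  a^+=-1.1416
step 4: x_pred=0.4184  r=-0.5484  x^+=0.1530  v^+=-0.2918  a^+=-1.2615
step 5: x_pred=-0.5508  r=-0.2392  x^+=-0.6666  v^+=-1.4240  a^+=-1.3138
step 6: x_pred=-2.3516  r=4.6316  x^+=-0.1099  v^+=-1.3801  a^+=-0.3009
step 7: x_pred=-1.3917  r=4.3917  x^+=0.7339  v^+=-0.5354  a^+=0.6595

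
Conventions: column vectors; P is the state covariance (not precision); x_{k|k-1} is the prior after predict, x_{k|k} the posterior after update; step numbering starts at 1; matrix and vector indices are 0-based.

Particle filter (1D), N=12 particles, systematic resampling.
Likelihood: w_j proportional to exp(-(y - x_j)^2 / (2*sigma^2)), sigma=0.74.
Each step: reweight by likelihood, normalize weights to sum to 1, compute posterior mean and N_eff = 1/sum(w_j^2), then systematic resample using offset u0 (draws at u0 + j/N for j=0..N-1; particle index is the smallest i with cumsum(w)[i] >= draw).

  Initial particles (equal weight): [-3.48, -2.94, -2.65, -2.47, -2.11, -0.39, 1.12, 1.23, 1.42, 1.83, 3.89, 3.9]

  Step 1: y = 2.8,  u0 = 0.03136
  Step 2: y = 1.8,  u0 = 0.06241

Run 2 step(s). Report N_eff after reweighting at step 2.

N_eff = 7.0460

step 1: w=[0.0000, 0.0000, 0.0000, 0.0000, 0.0000, 0.0001, 0.0524, 0.0726, 0.1212, 0.2921, 0.2331, 0.2285]  mean=2.6525  Neff=4.6604  idx=[6, 7, 8, 9, 9, 9, 9, 10, 10, 11, 11, 11]
step 2: w=[0.1030, 0.1168, 0.1378, 0.1570, 0.1570, 0.1570, 0.1570, 0.0029, 0.0029, 0.0028, 0.0028, 0.0028]  mean=1.6597  Neff=7.0460  idx=[0, 1, 2, 2, 3, 3, 4, 4, 5, 5, 6, 6]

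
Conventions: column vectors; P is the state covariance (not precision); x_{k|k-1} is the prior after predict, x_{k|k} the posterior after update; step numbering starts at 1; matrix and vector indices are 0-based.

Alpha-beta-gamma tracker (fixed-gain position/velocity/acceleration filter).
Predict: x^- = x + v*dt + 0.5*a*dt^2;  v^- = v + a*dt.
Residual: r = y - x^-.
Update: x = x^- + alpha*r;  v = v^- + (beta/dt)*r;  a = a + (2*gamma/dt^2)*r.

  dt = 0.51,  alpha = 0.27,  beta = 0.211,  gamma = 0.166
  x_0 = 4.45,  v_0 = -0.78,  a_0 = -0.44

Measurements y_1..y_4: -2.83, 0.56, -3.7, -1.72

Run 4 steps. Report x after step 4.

x_post = -8.5988

step 1: x_pred=3.9950  r=-6.8250  x^+=2.1522  v^+=-3.8281  a^+=-9.1516
step 2: x_pred=-0.9902  r=1.5502  x^+=-0.5717  v^+=-7.8540  a^+=-7.1728
step 3: x_pred=-5.5101  r=1.8101  x^+=-5.0213  v^+=-10.7633  a^+=-4.8624
step 4: x_pred=-11.1430  r=9.4230  x^+=-8.5988  v^+=-9.3446  a^+=7.1654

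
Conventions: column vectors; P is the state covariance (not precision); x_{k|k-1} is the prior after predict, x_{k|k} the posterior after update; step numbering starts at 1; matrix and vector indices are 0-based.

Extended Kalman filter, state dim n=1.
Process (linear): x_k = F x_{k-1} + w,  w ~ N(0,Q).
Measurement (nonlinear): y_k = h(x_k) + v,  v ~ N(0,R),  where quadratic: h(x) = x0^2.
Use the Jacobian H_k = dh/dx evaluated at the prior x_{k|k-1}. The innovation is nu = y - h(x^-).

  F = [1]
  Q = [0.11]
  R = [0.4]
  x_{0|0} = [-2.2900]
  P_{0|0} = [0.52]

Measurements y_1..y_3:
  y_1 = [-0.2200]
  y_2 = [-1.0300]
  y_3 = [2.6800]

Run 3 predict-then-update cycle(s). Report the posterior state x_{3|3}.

step 1: x^-=[-2.2900]  P^-=[0.6300]  H_jac=[-4.5800]  S=[13.6151]  K=[-0.2119]  nu=[-5.4641]  x^+=[-1.1320]  P^+=[0.0185]
step 2: x^-=[-1.1320]  P^-=[0.1285]  H_jac=[-2.2640]  S=[1.0587]  K=[-0.2748]  nu=[-2.3115]  x^+=[-0.4968]  P^+=[0.0486]
step 3: x^-=[-0.4968]  P^-=[0.1586]  H_jac=[-0.9936]  S=[0.5565]  K=[-0.2831]  nu=[2.4332]  x^+=[-1.1856]  P^+=[0.1140]

x_post = [-1.1856]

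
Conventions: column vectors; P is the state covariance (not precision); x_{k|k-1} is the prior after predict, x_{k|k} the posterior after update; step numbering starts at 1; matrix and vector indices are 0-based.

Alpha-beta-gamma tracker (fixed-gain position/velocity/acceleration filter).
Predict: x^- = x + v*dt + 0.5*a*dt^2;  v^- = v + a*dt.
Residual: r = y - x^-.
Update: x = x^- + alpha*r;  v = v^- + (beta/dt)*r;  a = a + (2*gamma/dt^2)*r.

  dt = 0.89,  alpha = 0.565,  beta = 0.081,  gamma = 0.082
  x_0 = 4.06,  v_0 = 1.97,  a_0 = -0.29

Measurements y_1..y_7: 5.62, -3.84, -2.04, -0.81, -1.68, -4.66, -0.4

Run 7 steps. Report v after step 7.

step 1: x_pred=5.6984  r=-0.0784  x^+=5.6541  v^+=1.7048  a^+=-0.3062
step 2: x_pred=7.0501  r=-10.8901  x^+=0.8972  v^+=0.4411  a^+=-2.5610
step 3: x_pred=0.2755  r=-2.3155  x^+=-1.0328  v^+=-2.0489  a^+=-3.0404
step 4: x_pred=-4.0604  r=3.2504  x^+=-2.2239  v^+=-4.4590  a^+=-2.3674
step 5: x_pred=-7.1301  r=5.4501  x^+=-4.0508  v^+=-6.0700  a^+=-1.2390
step 6: x_pred=-9.9438  r=5.2838  x^+=-6.9584  v^+=-6.6918  a^+=-0.1450
step 7: x_pred=-12.9716  r=12.5716  x^+=-5.8686  v^+=-5.6767  a^+=2.4579

v_post = -5.6767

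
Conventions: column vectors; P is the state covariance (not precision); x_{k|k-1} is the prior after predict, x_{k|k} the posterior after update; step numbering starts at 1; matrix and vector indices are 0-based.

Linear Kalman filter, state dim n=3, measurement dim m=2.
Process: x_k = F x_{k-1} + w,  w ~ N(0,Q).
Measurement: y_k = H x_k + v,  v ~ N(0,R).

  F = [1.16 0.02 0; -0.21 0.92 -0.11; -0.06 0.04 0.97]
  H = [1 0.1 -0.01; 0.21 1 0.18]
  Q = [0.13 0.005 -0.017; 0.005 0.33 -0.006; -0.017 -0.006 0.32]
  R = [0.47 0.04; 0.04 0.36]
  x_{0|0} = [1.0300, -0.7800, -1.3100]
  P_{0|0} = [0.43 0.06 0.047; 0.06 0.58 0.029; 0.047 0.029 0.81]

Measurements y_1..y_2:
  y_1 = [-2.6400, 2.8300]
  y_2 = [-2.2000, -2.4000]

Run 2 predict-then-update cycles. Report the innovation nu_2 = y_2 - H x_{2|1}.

innov = [-1.1271, -4.2095]

step 1: x^-=[1.1792, -0.7898, -1.3637]  P^-=[0.7116 -0.0314 0.0097; -0.0314 0.8228 -0.0530; 0.0097 -0.0530 1.0811]  S=[1.1836 0.2391; 0.2391 1.2177]  K=[0.6025 -0.0199; -0.0941 0.6809; -0.0305 0.1239]  nu=[-3.7539, 3.6176]  x^+=[-1.1545, 2.0266, -0.8010]  P^+=[0.2872 -0.0463 0.0164; -0.0463 0.2784 -0.1514; 0.0164 -0.1514 1.0631]
step 2: x^-=[-1.2987, 2.1951, -0.6266]  P^-=[0.5144 -0.1108 -0.0233; -0.1108 0.6404 -0.2403; -0.0233 -0.2403 1.3083]  S=[0.9697 0.0905; 0.0905 0.9307]  K=[0.5247 -0.0585; -0.1043 0.6268; -0.0619 -0.0044]  nu=[-1.1271, -4.2095]  x^+=[-1.6437, -0.3259, -0.5383]  P^+=[0.2498 -0.0539 0.0078; -0.0539 0.2761 -0.2405; 0.0078 -0.2405 1.3045]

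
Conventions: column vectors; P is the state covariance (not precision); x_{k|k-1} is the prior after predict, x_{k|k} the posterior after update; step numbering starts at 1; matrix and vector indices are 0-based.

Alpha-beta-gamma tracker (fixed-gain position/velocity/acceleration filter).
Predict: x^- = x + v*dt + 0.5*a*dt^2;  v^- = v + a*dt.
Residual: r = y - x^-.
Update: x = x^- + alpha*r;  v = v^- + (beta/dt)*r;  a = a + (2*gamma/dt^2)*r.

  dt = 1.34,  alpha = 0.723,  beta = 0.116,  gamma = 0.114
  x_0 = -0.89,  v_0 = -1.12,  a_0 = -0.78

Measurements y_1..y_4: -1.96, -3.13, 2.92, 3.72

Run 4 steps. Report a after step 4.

step 1: x_pred=-3.0911  r=1.1311  x^+=-2.2733  v^+=-2.0673  a^+=-0.6364
step 2: x_pred=-5.6148  r=2.4848  x^+=-3.8183  v^+=-2.7049  a^+=-0.3209
step 3: x_pred=-7.7310  r=10.6510  x^+=-0.0303  v^+=-2.2129  a^+=1.0316
step 4: x_pred=-2.0694  r=5.7894  x^+=2.1163  v^+=-0.3294  a^+=1.7667

a_post = 1.7667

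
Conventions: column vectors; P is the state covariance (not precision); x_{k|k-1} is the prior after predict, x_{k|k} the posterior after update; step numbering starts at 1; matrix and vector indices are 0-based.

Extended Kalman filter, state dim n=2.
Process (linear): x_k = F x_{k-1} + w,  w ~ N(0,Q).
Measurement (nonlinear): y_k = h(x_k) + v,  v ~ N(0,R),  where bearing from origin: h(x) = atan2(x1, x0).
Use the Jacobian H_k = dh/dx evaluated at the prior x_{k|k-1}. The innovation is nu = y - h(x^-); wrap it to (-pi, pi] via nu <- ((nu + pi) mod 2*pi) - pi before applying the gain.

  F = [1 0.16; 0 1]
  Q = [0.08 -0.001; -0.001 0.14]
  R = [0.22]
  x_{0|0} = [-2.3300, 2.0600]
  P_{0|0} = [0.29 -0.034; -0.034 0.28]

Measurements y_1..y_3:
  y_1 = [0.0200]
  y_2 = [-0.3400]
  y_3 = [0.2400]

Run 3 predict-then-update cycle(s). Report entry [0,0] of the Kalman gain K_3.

K[0,0] = -0.4560

step 1: x^-=[-2.0004, 2.0600]  P^-=[0.3663 0.0098; 0.0098 0.4200]  H_jac=[-0.2498 -0.2426]  S=[0.2688]  K=[-0.3493; -0.3882]  nu=[-2.3215]  x^+=[-1.1894, 2.9613]  P^+=[0.3335 -0.0267; -0.0267 0.3795]
step 2: x^-=[-0.7156, 2.9613]  P^-=[0.4147 0.0331; 0.0331 0.5195]  H_jac=[-0.3191 -0.0771]  S=[0.2669]  K=[-0.5052; -0.1896]  nu=[-2.1479]  x^+=[0.3695, 3.3685]  P^+=[0.3465 0.0075; 0.0075 0.5099]
step 3: x^-=[0.9085, 3.3685]  P^-=[0.4420 0.0881; 0.0881 0.6499]  H_jac=[-0.2767 0.0746]  S=[0.2538]  K=[-0.4560; 0.0951]  nu=[-1.0674]  x^+=[1.3952, 3.2670]  P^+=[0.3892 0.0991; 0.0991 0.6476]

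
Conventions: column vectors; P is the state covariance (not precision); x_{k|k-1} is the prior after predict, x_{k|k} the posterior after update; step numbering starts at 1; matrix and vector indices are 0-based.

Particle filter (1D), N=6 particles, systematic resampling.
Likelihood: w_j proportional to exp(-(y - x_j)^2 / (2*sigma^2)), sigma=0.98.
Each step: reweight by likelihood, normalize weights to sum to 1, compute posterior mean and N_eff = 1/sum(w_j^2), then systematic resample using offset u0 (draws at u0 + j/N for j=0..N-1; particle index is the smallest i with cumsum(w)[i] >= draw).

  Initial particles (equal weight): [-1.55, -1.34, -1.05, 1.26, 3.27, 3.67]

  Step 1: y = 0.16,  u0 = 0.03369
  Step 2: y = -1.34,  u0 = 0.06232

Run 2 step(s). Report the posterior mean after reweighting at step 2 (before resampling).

post_mean = -1.2124

step 1: w=[0.1421, 0.2018, 0.3039, 0.3469, 0.0042, 0.0011]  mean=-0.3550  Neff=3.6548  idx=[0, 1, 2, 2, 3, 3]
step 2: w=[0.2474, 0.2531, 0.2423, 0.2423, 0.0075, 0.0075]  mean=-1.2124  Neff=4.1194  idx=[0, 0, 1, 2, 2, 3]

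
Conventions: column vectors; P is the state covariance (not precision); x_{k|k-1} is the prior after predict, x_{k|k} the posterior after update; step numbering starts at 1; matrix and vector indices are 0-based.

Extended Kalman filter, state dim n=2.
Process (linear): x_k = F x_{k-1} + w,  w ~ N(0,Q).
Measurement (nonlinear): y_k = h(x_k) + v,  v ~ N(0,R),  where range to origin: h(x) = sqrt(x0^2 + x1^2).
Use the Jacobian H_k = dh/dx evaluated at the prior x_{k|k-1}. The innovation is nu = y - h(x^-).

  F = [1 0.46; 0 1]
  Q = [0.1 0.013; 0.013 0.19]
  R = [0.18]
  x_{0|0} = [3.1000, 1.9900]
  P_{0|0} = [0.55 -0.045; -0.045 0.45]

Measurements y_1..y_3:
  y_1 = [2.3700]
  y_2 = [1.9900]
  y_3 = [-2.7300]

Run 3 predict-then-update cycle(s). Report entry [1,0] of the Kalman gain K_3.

step 1: x^-=[4.0154, 1.9900]  P^-=[0.7038 0.1750; 0.1750 0.6400]  H_jac=[0.8960 0.4441]  S=[1.0105]  K=[0.7010; 0.4364]  nu=[-2.1115]  x^+=[2.5353, 1.0685]  P^+=[0.2073 -0.1341; -0.1341 0.4475]
step 2: x^-=[3.0268, 1.0685]  P^-=[0.2786 0.0847; 0.0847 0.6375]  H_jac=[0.9430 0.3329]  S=[0.5516]  K=[0.5274; 0.5296]  nu=[-1.2199]  x^+=[2.3834, 0.4224]  P^+=[0.1252 -0.0693; -0.0693 0.4828]
step 3: x^-=[2.5777, 0.4224]  P^-=[0.2635 0.1658; 0.1658 0.6728]  H_jac=[0.9868 0.1617]  S=[0.5071]  K=[0.5657; 0.5371]  nu=[-5.3421]  x^+=[-0.4441, -2.4468]  P^+=[0.1013 0.0117; 0.0117 0.5265]

K[1,0] = 0.5371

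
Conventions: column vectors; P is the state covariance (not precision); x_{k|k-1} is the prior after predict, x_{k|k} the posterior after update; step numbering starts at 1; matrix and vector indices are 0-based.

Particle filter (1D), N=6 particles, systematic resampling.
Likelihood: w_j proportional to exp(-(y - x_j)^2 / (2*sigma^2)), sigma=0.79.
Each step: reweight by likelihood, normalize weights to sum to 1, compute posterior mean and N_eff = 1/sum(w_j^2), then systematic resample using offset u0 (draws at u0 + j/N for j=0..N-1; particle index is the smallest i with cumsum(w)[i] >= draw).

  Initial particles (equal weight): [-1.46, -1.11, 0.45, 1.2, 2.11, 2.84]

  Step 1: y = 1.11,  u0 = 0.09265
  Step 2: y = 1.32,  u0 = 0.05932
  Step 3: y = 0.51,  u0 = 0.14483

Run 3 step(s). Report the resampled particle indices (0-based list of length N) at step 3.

step 1: w=[0.0022, 0.0085, 0.3117, 0.4390, 0.1983, 0.0402]  mean=1.1870  Neff=3.0217  idx=[2, 2, 3, 3, 3, 4]
step 2: w=[0.1170, 0.1170, 0.2120, 0.2120, 0.2120, 0.1301]  mean=1.1429  Neff=5.5830  idx=[0, 1, 2, 3, 4, 5]
step 3: w=[0.2390, 0.2390, 0.1637, 0.1637, 0.1637, 0.0308]  mean=0.8695  Neff=5.1120  idx=[0, 1, 2, 3, 4, 5]

resampled_idx = [0, 1, 2, 3, 4, 5]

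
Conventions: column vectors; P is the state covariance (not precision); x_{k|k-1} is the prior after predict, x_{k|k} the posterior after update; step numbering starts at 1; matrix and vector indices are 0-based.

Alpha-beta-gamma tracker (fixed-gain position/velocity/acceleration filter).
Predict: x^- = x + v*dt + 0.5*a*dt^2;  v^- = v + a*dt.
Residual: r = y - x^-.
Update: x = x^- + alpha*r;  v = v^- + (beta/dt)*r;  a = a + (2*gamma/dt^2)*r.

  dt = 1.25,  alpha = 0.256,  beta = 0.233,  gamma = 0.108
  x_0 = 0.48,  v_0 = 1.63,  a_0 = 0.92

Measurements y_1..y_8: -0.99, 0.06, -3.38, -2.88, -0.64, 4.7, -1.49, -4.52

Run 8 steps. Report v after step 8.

step 1: x_pred=3.2362  r=-4.2262  x^+=2.1543  v^+=1.9922  a^+=0.3358
step 2: x_pred=4.9069  r=-4.8469  x^+=3.6661  v^+=1.5085  a^+=-0.3343
step 3: x_pred=5.2905  r=-8.6705  x^+=3.0709  v^+=-0.5256  a^+=-1.5329
step 4: x_pred=1.2163  r=-4.0963  x^+=0.1677  v^+=-3.2052  a^+=-2.0992
step 5: x_pred=-5.4789  r=4.8389  x^+=-4.2401  v^+=-4.9272  a^+=-1.4302
step 6: x_pred=-11.5165  r=16.2165  x^+=-7.3651  v^+=-3.6923  a^+=0.8115
step 7: x_pred=-11.3465  r=9.8565  x^+=-8.8232  v^+=-0.8406  a^+=2.1741
step 8: x_pred=-8.1755  r=3.6555  x^+=-7.2397  v^+=2.5584  a^+=2.6794

v_post = 2.5584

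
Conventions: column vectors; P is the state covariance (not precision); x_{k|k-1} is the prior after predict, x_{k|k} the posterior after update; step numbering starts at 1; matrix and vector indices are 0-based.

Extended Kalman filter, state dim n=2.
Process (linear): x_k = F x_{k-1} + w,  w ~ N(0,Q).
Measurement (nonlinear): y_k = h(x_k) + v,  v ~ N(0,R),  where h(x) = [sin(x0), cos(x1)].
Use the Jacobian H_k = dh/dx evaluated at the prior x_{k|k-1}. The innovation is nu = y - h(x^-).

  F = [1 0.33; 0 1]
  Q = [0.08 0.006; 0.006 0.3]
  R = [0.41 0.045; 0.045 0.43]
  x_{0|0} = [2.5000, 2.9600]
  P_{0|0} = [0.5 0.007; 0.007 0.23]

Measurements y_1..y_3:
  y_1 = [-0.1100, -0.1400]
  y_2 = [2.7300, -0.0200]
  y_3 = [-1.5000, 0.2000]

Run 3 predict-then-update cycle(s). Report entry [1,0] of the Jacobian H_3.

step 1: x^-=[3.4768, 2.9600]  P^-=[0.6097 0.0889; 0.0889 0.5300]  H_jac=[-0.9443 0.0000; 0.0000 -0.1806]  S=[0.9537 0.0602; 0.0602 0.4473]  K=[-0.6066 0.0457; -0.0752 -0.2039]  nu=[0.2190, 0.8436]  x^+=[3.3825, 2.7716]  P^+=[0.2612 0.0424; 0.0424 0.5042]
step 2: x^-=[4.2971, 2.7716]  P^-=[0.4240 0.2147; 0.2147 0.8042]  H_jac=[-0.4034 0.0000; 0.0000 -0.3617]  S=[0.4790 0.0763; 0.0763 0.5352]  K=[-0.3418 -0.0964; -0.0964 -0.5297]  nu=[3.6450, 0.9123]  x^+=[2.9635, 1.9368]  P^+=[0.3581 0.1571; 0.1571 0.6418]
step 3: x^-=[3.6026, 1.9368]  P^-=[0.6117 0.3749; 0.3749 0.9418]  H_jac=[-0.8956 0.0000; 0.0000 -0.9338]  S=[0.9006 0.3585; 0.3585 1.2512]  K=[-0.5609 -0.1191; -0.1050 -0.6728]  nu=[-1.0551, 0.5579]  x^+=[4.1280, 1.6722]  P^+=[0.2627 0.0819; 0.0819 0.3149]

H_jac[1,0] = 0.0000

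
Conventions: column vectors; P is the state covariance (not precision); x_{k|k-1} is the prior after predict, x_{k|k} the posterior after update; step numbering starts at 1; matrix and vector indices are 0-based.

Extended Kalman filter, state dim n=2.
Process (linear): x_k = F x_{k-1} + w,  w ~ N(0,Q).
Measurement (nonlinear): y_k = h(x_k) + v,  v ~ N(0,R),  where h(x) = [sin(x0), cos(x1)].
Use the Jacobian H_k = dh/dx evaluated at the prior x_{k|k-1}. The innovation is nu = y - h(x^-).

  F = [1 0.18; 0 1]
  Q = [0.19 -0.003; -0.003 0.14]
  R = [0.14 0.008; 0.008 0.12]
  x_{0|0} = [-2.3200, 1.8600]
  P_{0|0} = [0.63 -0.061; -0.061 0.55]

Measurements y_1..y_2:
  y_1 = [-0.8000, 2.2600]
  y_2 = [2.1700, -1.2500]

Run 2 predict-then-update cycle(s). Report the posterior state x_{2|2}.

step 1: x^-=[-1.9852, 1.8600]  P^-=[0.8159 0.0350; 0.0350 0.6900]  H_jac=[-0.4026 0.0000; 0.0000 -0.9585]  S=[0.2723 0.0215; 0.0215 0.7539]  K=[-1.2057 -0.0101; 0.0176 -0.8778]  nu=[0.1154, 2.5452]  x^+=[-2.1500, -0.3720]  P^+=[0.4194 0.0113; 0.0113 0.1097]
step 2: x^-=[-2.2170, -0.3720]  P^-=[0.6171 0.0281; 0.0281 0.2497]  H_jac=[-0.6021 0.0000; 0.0000 0.3635]  S=[0.3637 0.0019; 0.0019 0.1530]  K=[-1.0219 0.0791; -0.0495 0.5940]  nu=[2.9684, -2.1816]  x^+=[-5.4230, -1.8148]  P^+=[0.2366 0.0036; 0.0036 0.1950]

x_post = [-5.4230, -1.8148]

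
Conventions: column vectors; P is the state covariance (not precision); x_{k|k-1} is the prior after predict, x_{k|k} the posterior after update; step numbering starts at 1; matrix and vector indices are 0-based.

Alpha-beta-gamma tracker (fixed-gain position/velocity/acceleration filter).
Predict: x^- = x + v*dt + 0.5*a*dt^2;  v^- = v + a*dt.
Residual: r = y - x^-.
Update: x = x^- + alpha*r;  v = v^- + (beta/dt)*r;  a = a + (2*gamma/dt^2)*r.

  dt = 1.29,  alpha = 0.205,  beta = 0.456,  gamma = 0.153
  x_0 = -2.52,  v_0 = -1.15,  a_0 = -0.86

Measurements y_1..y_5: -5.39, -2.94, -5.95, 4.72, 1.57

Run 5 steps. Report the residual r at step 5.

step 1: x_pred=-4.7191  r=-0.6709  x^+=-4.8566  v^+=-2.4966  a^+=-0.9834
step 2: x_pred=-8.8954  r=5.9554  x^+=-7.6745  v^+=-1.6600  a^+=0.1117
step 3: x_pred=-9.7229  r=3.7729  x^+=-8.9495  v^+=-0.1822  a^+=0.8055
step 4: x_pred=-8.5142  r=13.2342  x^+=-5.8012  v^+=5.5351  a^+=3.2391
step 5: x_pred=4.0341  r=-2.4641  x^+=3.5290  v^+=8.8424  a^+=2.7859

resid = -2.4641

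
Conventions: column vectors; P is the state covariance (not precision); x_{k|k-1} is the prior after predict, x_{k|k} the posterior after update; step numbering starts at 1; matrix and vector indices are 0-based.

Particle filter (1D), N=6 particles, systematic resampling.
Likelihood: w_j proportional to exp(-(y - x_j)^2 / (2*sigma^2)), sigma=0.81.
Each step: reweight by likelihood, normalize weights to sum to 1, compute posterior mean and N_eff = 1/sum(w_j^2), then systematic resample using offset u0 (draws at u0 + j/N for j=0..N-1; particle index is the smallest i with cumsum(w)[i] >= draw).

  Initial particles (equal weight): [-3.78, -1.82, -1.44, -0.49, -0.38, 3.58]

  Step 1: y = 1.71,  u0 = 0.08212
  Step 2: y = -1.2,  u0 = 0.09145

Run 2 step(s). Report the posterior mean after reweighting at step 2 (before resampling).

post_mean = -0.4199

step 1: w=[0.0000, 0.0006, 0.0040, 0.1909, 0.2735, 0.5312]  mean=1.6973  Neff=2.5423  idx=[3, 4, 4, 5, 5, 5]
step 2: w=[0.3624, 0.3188, 0.3188, 0.0000, 0.0000, 0.0000]  mean=-0.4199  Neff=2.9886  idx=[0, 0, 1, 1, 2, 2]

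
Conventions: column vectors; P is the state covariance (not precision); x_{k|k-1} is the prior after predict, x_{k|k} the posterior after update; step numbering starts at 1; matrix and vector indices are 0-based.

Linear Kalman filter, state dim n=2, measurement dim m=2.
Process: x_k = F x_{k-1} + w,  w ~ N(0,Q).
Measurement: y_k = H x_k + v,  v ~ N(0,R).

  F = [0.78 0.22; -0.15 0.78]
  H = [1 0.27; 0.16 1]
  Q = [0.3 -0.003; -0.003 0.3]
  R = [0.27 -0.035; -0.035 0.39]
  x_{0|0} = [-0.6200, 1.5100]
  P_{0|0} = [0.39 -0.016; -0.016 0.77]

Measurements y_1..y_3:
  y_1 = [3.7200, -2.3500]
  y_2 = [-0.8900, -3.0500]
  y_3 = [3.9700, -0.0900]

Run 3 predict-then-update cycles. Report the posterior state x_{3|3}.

x_post = [2.4205, -0.7009]

step 1: x^-=[-0.1514, 1.2708]  P^-=[0.5691 0.0743; 0.0743 0.7810]  S=[0.9361 0.3444; 0.3444 1.2093]  K=[0.6468 -0.0475; 0.0708 0.6355]  nu=[3.5283, -3.5966]  x^+=[2.3015, -0.7648]  P^+=[0.1959 -0.0725; -0.0725 0.2570]
step 2: x^-=[1.6269, -0.9418]  P^-=[0.4067 -0.0235; -0.0235 0.4777]  S=[0.6988 0.1345; 0.1345 0.8706]  K=[0.5810 -0.0420; 0.0475 0.5370]  nu=[-2.2626, -2.3685]  x^+=[0.4119, -2.3213]  P^+=[0.1759 -0.0649; -0.0649 0.2182]
step 3: x^-=[-0.1894, -1.8724]  P^-=[0.3953 -0.0235; -0.0235 0.4519]  S=[0.6856 0.1258; 0.1258 0.8445]  K=[0.5744 -0.0384; 0.0477 0.5235]  nu=[4.6649, 1.8127]  x^+=[2.4205, -0.7009]  P^+=[0.1734 -0.0628; -0.0628 0.2126]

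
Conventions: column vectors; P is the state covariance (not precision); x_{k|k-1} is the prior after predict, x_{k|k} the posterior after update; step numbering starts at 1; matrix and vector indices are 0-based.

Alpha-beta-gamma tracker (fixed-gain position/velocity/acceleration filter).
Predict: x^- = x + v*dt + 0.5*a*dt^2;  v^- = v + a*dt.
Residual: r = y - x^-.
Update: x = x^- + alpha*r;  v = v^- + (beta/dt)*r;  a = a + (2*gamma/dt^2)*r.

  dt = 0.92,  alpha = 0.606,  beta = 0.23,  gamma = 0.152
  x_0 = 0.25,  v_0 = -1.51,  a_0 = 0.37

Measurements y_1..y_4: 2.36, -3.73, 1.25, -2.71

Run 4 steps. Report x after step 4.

step 1: x_pred=-0.9826  r=3.3426  x^+=1.0430  v^+=-0.3339  a^+=1.5706
step 2: x_pred=1.4004  r=-5.1304  x^+=-1.7086  v^+=-0.1716  a^+=-0.2721
step 3: x_pred=-1.9817  r=3.2317  x^+=-0.0233  v^+=0.3859  a^+=0.8886
step 4: x_pred=0.7078  r=-3.4178  x^+=-1.3634  v^+=0.3490  a^+=-0.3390

x_post = -1.3634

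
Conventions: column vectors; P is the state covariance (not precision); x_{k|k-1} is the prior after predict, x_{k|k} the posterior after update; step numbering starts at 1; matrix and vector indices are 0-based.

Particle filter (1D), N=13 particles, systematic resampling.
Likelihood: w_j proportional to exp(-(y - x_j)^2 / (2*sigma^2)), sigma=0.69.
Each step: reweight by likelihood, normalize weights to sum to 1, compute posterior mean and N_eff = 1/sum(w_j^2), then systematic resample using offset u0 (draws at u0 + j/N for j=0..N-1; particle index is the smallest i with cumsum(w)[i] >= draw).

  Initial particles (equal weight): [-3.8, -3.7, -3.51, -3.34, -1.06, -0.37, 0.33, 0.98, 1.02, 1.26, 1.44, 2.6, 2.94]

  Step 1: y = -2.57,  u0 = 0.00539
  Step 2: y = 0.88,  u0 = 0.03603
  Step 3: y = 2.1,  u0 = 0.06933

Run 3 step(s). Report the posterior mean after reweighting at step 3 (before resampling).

post_mean = -3.3442

step 1: w=[0.1365, 0.1750, 0.2644, 0.3588, 0.0610, 0.0041, 0.0001, 0.0000, 0.0000, 0.0000, 0.0000, 0.0000, 0.0000]  mean=-3.3590  Neff=3.9735  idx=[0, 0, 1, 1, 2, 2, 2, 2, 3, 3, 3, 3, 3]
step 2: w=[0.0023, 0.0023, 0.0060, 0.0060, 0.0361, 0.0361, 0.0361, 0.0361, 0.1678, 0.1678, 0.1678, 0.1678, 0.1678]  mean=-3.3710  Neff=6.8446  idx=[4, 6, 8, 8, 9, 9, 10, 10, 10, 11, 11, 12, 12]
step 3: w=[0.0123, 0.0123, 0.0887, 0.0887, 0.0887, 0.0887, 0.0887, 0.0887, 0.0887, 0.0887, 0.0887, 0.0887, 0.0887]  mean=-3.3442  Neff=11.5228  idx=[2, 3, 4, 5, 5, 6, 7, 8, 9, 10, 11, 12, 12]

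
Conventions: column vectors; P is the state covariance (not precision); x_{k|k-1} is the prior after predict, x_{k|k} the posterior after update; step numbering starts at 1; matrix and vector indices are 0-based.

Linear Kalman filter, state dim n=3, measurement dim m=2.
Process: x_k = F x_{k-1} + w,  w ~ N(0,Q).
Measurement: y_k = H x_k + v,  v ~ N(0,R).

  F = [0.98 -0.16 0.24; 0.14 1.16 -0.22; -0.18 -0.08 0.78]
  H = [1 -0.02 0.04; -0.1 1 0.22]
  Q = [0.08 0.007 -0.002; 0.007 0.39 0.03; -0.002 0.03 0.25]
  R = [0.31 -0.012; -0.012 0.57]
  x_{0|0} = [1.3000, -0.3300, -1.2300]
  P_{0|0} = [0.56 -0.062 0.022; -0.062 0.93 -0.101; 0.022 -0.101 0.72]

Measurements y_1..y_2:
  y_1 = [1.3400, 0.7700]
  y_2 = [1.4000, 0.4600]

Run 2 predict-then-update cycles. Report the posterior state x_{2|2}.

step 1: x^-=[1.0316, 0.0698, -1.1670]  P^-=[0.7207 -0.2316 0.0794; -0.2316 1.7173 -0.2702; 0.0794 -0.2702 0.7168]  S=[1.0485 -0.3366; -0.3366 2.2531]  K=[0.6869 -0.0244; -0.0256 0.7422; 0.0956 -0.0392]  nu=[0.3565, 1.0601]  x^+=[1.2506, 0.8475, -1.1744]  P^+=[0.2133 -0.0005 -0.0015; -0.0005 0.4625 -0.1779; -0.0015 -0.1779 0.7012]
step 2: x^-=[0.8081, 1.4166, -1.2090]  P^-=[0.3502 -0.1427 0.1221; -0.1427 1.1412 -0.3028; 0.1221 -0.3028 0.7091]  S=[0.6777 -0.1909; -0.1909 1.6389]  K=[0.5192 -0.0315; -0.0774 0.6553; 0.2106 -0.0725]  nu=[0.6686, -0.6098]  x^+=[1.1745, 0.9652, -1.0240]  P^+=[0.1596 -0.0161 0.0358; -0.0161 0.4139 -0.1865; 0.0358 -0.1865 0.6646]

x_post = [1.1745, 0.9652, -1.0240]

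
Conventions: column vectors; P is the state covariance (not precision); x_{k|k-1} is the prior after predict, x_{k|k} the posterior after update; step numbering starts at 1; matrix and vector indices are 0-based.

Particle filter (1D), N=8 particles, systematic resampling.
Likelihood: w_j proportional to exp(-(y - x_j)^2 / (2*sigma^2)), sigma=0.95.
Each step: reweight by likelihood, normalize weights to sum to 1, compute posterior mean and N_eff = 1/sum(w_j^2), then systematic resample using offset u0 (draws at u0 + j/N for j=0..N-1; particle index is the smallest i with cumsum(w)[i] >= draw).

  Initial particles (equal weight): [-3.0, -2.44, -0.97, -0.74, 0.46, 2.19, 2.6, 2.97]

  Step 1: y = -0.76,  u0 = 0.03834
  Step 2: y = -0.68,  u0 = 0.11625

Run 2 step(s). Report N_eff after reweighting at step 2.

step 1: w=[0.0230, 0.0777, 0.3620, 0.3709, 0.1626, 0.0030, 0.0007, 0.0002]  mean=-0.8004  Neff=3.3159  idx=[1, 2, 2, 2, 3, 3, 3, 4]
step 2: w=[0.0276, 0.1463, 0.1463, 0.1463, 0.1530, 0.1530, 0.1530, 0.0746]  mean=-0.7983  Neff=7.1051  idx=[1, 2, 3, 4, 4, 5, 6, 7]

N_eff = 7.1051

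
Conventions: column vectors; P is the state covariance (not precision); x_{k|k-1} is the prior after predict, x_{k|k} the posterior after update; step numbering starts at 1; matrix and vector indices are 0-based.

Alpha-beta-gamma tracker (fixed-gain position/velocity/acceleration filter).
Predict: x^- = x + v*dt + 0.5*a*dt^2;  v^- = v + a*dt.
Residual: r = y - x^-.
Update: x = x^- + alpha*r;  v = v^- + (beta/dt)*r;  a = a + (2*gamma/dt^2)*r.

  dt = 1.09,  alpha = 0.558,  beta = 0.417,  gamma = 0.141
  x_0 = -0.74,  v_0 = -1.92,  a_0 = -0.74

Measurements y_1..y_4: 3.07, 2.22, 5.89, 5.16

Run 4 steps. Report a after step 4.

step 1: x_pred=-3.2724  r=6.3424  x^+=0.2667  v^+=-0.3002  a^+=0.7654
step 2: x_pred=0.3941  r=1.8259  x^+=1.4130  v^+=1.2326  a^+=1.1988
step 3: x_pred=3.4686  r=2.4214  x^+=4.8198  v^+=3.4656  a^+=1.7735
step 4: x_pred=9.6508  r=-4.4908  x^+=7.1449  v^+=3.6807  a^+=0.7076

a_post = 0.7076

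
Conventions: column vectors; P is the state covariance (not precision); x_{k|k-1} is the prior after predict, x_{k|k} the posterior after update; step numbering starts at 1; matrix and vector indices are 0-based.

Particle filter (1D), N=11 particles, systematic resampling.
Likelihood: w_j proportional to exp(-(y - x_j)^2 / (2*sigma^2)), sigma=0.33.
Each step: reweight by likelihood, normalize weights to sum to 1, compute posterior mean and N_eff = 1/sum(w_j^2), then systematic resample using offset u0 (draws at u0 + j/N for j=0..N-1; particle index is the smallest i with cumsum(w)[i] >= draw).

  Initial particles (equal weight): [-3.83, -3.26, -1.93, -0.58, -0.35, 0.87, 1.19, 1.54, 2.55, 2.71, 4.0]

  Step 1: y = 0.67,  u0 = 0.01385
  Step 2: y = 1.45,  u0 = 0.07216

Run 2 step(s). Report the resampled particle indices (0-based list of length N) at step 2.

resampled_idx = [1, 2, 4, 6, 7, 8, 8, 9, 9, 10, 10]

step 1: w=[0.0000, 0.0000, 0.0000, 0.0007, 0.0073, 0.7166, 0.2488, 0.0267, 0.0000, 0.0000, 0.0000]  mean=0.9577  Neff=1.7355  idx=[5, 5, 5, 5, 5, 5, 5, 5, 6, 6, 6]
step 2: w=[0.0546, 0.0546, 0.0546, 0.0546, 0.0546, 0.0546, 0.0546, 0.0546, 0.1877, 0.1877, 0.1877]  mean=1.0502  Neff=7.7204  idx=[1, 2, 4, 6, 7, 8, 8, 9, 9, 10, 10]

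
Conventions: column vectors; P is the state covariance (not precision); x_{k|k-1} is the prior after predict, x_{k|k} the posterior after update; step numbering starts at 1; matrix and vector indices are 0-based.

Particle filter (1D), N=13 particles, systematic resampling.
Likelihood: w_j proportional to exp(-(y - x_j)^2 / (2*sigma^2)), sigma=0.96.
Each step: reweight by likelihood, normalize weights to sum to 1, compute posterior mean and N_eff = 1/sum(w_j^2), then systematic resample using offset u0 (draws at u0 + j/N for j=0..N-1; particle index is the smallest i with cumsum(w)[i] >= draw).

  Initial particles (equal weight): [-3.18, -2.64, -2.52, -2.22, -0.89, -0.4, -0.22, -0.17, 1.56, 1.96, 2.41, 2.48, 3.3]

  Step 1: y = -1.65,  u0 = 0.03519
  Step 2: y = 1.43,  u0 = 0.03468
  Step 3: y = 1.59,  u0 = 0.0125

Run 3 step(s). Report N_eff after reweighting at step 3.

N_eff = 10.9183

step 1: w=[0.0674, 0.1410, 0.1591, 0.2011, 0.1754, 0.1028, 0.0791, 0.0731, 0.0009, 0.0002, 0.0000, 0.0000, 0.0000]  mean=-1.6588  Neff=6.9893  idx=[0, 1, 1, 2, 2, 3, 3, 4, 4, 4, 5, 6, 7]
step 2: w=[0.0000, 0.0002, 0.0002, 0.0003, 0.0003, 0.0009, 0.0009, 0.0671, 0.0671, 0.0671, 0.2021, 0.2839, 0.3101]  mean=-0.3813  Neff=4.3266  idx=[7, 8, 9, 10, 10, 11, 11, 11, 11, 12, 12, 12, 12]
step 3: w=[0.0202, 0.0202, 0.0202, 0.0662, 0.0662, 0.0960, 0.0960, 0.0960, 0.0960, 0.1058, 0.1058, 0.1058, 0.1058]  mean=-0.2633  Neff=10.9183  idx=[0, 3, 4, 5, 6, 7, 7, 8, 9, 10, 10, 11, 12]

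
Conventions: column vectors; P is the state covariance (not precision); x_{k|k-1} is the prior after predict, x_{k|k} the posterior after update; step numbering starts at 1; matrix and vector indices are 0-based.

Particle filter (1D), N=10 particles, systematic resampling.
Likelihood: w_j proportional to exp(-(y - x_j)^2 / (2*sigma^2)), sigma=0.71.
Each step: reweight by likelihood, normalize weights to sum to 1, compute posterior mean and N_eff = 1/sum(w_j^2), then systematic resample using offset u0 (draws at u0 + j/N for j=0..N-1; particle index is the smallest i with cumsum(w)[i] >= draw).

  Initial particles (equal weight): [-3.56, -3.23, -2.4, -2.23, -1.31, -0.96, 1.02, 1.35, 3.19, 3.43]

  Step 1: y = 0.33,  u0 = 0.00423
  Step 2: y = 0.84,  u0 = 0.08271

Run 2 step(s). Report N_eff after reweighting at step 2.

step 1: w=[0.0000, 0.0000, 0.0005, 0.0012, 0.0558, 0.1543, 0.5014, 0.2865, 0.0002, 0.0001]  mean=0.6740  Neff=2.7748  idx=[4, 5, 5, 6, 6, 6, 6, 6, 7, 7]
step 2: w=[0.0016, 0.0062, 0.0062, 0.1495, 0.1495, 0.1495, 0.1495, 0.1495, 0.1193, 0.1193]  mean=1.0705  Neff=7.1290  idx=[3, 4, 4, 5, 6, 6, 7, 8, 9, 9]

N_eff = 7.1290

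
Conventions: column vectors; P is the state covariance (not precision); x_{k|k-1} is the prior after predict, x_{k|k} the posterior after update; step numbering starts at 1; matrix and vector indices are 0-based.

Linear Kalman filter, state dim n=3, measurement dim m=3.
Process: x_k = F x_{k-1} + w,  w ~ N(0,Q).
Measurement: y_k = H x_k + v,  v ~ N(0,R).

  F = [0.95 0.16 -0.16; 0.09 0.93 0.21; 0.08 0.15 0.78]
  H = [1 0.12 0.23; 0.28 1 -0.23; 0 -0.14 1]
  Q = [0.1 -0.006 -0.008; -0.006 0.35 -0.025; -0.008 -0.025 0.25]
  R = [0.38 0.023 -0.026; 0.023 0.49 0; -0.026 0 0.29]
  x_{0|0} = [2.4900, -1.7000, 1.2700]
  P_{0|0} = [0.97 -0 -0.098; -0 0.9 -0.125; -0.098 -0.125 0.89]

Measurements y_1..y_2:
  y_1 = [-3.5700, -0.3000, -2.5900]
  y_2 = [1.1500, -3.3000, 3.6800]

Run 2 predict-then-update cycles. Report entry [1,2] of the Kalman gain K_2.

K[1,2] = 0.1060

step 1: x^-=[1.8903, -1.0902, 0.9348]  P^-=[1.0574 0.1772 -0.1077; 0.1772 1.1230 0.1502; -0.1077 0.1502 0.7765]  S=[1.4960 0.6442 0.0144; 0.6442 1.7810 -0.2179; 0.0144 -0.2179 1.0464]  K=[0.7018 0.0094 -0.1343; -0.0615 0.6778 0.1353; 0.0332 0.0445 0.7307]  nu=[-5.5445, 0.4759, -3.6774]  x^+=[-1.5021, -0.9238, -1.9155]  P^+=[0.2953 -0.0776 -0.0681; -0.0776 0.3739 0.0932; -0.0681 0.0932 0.2241]
step 2: x^-=[-1.2684, -1.3966, -1.7528]  P^-=[0.3742 -0.0257 -0.0568; -0.0257 0.7065 0.1238; -0.0568 0.1238 0.4081]  S=[0.7605 0.1989 0.0137; 0.1989 1.1834 -0.0799; 0.0137 -0.0799 0.6773]  K=[0.4745 -0.0079 -0.0890; -0.0386 0.5805 0.1060; 0.0465 0.0433 0.5811]  nu=[2.9891, -1.9514, 5.2373]  x^+=[-0.3011, -2.0896, 1.3453]  P^+=[0.2003 -0.0597 -0.0465; -0.0597 0.3178 0.0762; -0.0465 0.0762 0.1780]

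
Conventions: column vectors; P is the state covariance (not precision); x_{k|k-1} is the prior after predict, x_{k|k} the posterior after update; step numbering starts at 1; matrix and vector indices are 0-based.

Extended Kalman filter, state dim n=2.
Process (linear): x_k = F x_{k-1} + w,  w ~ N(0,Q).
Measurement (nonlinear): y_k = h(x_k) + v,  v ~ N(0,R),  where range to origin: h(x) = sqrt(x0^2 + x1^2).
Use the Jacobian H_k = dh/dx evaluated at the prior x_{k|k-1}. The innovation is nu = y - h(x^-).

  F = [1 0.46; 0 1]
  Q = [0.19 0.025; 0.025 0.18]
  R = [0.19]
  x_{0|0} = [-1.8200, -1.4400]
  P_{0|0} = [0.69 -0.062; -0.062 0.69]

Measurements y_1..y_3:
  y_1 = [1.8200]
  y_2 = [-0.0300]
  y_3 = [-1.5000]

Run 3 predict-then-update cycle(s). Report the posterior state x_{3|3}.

step 1: x^-=[-2.4824, -1.4400]  P^-=[0.9690 0.2804; 0.2804 0.8700]  H_jac=[-0.8650 -0.5018]  S=[1.3775]  K=[-0.7106; -0.4930]  nu=[-1.0498]  x^+=[-1.7364, -0.9224]  P^+=[0.2734 -0.2022; -0.2022 0.5352]
step 2: x^-=[-2.1607, -0.9224]  P^-=[0.3906 0.0690; 0.0690 0.7152]  H_jac=[-0.9197 -0.3926]  S=[0.6805]  K=[-0.5677; -0.5059]  nu=[-2.3794]  x^+=[-0.8098, 0.2814]  P^+=[0.1713 -0.1264; -0.1264 0.5410]
step 3: x^-=[-0.6804, 0.2814]  P^-=[0.3594 0.1474; 0.1474 0.7210]  H_jac=[-0.9241 0.3821]  S=[0.4981]  K=[-0.5537; 0.2797]  nu=[-2.2363]  x^+=[0.5578, -0.3440]  P^+=[0.2067 0.2246; 0.2246 0.6821]

x_post = [0.5578, -0.3440]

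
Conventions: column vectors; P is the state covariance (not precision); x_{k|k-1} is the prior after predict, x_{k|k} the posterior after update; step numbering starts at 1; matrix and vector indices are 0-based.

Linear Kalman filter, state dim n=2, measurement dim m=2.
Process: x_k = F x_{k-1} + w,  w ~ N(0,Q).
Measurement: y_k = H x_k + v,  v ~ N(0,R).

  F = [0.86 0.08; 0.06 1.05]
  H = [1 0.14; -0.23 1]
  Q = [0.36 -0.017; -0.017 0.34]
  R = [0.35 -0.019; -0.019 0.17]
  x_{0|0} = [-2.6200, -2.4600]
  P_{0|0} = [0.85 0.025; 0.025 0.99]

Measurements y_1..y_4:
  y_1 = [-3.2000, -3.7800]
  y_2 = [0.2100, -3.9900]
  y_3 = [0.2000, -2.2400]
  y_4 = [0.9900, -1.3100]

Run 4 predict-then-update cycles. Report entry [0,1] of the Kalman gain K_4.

step 1: x^-=[-2.4500, -2.7402]  P^-=[0.9984 0.1327; 0.1327 1.4377]  S=[1.4138 0.0811; 0.0811 1.5995]  K=[0.7249 -0.0973; 0.1863 0.8703]  nu=[-0.3664, -1.6033]  x^+=[-2.5595, -4.2039]  P^+=[0.2517 0.0276; 0.0276 0.1508]
step 2: x^-=[-2.5375, -4.5676]  P^-=[0.5509 0.0337; 0.0337 0.5106]  S=[0.9204 -0.0416; -0.0416 0.6942]  K=[0.5993 -0.0981; 0.1474 0.7331]  nu=[3.3870, -0.0060]  x^+=[-0.5072, -4.0727]  P^+=[0.2088 0.0200; 0.0200 0.1264]
step 3: x^-=[-0.7620, -4.3068]  P^-=[0.5180 0.0225; 0.0225 0.4827]  S=[0.8838 -0.0488; -0.0488 0.6697]  K=[0.5841 -0.1017; 0.1419 0.7233]  nu=[1.5649, 1.8915]  x^+=[-0.0404, -2.7166]  P^+=[0.2038 0.0185; 0.0185 0.1245]
step 4: x^-=[-0.2520, -2.8549]  P^-=[0.5141 0.0207; 0.0207 0.4803]  S=[0.8793 -0.0499; -0.0499 0.6680]  K=[0.5821 -0.1024; 0.1411 0.7225]  nu=[1.6417, 1.4869]  x^+=[0.5513, -1.5490]  P^+=[0.2031 0.0182; 0.0182 0.1243]

K[0,1] = -0.1024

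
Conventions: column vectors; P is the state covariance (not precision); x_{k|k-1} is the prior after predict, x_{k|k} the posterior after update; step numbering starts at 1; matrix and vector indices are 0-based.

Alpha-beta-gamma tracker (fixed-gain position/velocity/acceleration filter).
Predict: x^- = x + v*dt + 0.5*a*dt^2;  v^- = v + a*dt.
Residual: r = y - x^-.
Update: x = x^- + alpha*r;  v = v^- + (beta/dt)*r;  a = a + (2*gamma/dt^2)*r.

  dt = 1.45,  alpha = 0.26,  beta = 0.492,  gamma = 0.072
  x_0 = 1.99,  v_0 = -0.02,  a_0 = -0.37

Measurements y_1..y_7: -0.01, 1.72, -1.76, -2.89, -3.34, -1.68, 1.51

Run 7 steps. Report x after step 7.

step 1: x_pred=1.5720  r=-1.5820  x^+=1.1607  v^+=-1.0933  a^+=-0.4784
step 2: x_pred=-0.9274  r=2.6474  x^+=-0.2391  v^+=-0.8886  a^+=-0.2970
step 3: x_pred=-1.8398  r=0.0798  x^+=-1.8191  v^+=-1.2922  a^+=-0.2916
step 4: x_pred=-3.9993  r=1.1093  x^+=-3.7109  v^+=-1.3386  a^+=-0.2156
step 5: x_pred=-5.8784  r=2.5384  x^+=-5.2185  v^+=-0.7899  a^+=-0.0417
step 6: x_pred=-6.4076  r=4.7276  x^+=-5.1784  v^+=0.7538  a^+=0.2821
step 7: x_pred=-3.7889  r=5.2989  x^+=-2.4112  v^+=2.9607  a^+=0.6450

x_post = -2.4112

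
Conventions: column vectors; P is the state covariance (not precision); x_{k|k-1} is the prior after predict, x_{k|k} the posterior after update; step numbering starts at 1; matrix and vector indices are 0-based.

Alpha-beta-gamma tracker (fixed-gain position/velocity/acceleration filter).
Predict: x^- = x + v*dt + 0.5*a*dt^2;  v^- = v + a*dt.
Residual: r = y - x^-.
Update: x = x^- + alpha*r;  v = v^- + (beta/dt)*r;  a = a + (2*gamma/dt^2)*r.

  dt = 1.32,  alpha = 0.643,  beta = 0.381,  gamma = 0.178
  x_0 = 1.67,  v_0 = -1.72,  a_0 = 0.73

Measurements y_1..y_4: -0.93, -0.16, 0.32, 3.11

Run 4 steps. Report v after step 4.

v_post = 2.4459

step 1: x_pred=0.0356  r=-0.9656  x^+=-0.5853  v^+=-1.0351  a^+=0.5327
step 2: x_pred=-1.4875  r=1.3275  x^+=-0.6339  v^+=0.0513  a^+=0.8040
step 3: x_pred=0.1341  r=0.1859  x^+=0.2536  v^+=1.1661  a^+=0.8419
step 4: x_pred=2.5264  r=0.5836  x^+=2.9017  v^+=2.4459  a^+=0.9612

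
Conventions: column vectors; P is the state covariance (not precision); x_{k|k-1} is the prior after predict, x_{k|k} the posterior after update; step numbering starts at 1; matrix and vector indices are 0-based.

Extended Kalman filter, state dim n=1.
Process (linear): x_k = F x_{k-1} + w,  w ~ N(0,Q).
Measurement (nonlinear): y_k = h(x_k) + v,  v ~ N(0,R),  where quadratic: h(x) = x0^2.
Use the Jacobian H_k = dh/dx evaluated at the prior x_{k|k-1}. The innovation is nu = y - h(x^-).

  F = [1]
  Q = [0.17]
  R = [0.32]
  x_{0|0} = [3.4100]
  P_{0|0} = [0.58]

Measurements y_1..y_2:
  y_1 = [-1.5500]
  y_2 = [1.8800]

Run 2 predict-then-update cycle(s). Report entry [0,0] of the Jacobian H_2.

step 1: x^-=[3.4100]  P^-=[0.7500]  H_jac=[6.8200]  S=[35.2043]  K=[0.1453]  nu=[-13.1781]  x^+=[1.4953]  P^+=[0.0068]
step 2: x^-=[1.4953]  P^-=[0.1768]  H_jac=[2.9906]  S=[1.9014]  K=[0.2781]  nu=[-0.3559]  x^+=[1.3963]  P^+=[0.0298]

H_jac[0,0] = 2.9906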